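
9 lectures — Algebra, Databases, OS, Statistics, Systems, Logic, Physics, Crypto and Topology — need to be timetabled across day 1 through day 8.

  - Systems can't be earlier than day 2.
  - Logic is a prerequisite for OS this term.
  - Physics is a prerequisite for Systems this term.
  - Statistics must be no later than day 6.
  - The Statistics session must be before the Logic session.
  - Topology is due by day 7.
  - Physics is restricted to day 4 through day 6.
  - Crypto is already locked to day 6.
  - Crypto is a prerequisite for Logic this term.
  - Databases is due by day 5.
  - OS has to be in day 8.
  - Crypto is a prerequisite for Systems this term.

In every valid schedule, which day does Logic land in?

Crypto is fixed at day 6 and must come before Logic, so Logic is at least day 7.
OS is fixed at day 8 and must come after Logic, so Logic is at most day 7.
So Logic must be day 7.

day 7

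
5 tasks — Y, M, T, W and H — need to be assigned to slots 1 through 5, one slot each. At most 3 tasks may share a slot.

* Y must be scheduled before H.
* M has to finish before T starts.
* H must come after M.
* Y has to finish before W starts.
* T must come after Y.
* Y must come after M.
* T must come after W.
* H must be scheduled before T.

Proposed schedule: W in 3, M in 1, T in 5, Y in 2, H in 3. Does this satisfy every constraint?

Yes

T must come after W — holds.
Y must come after M — holds.
H must be scheduled before T — holds.
M has to finish before T starts — holds.
At most 3 tasks may share a slot — holds.
T must come after Y — holds.
Y has to finish before W starts — holds.
H must come after M — holds.
Y must be scheduled before H — holds.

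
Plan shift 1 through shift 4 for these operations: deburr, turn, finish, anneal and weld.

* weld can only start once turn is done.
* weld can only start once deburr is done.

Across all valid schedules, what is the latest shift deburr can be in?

Downstream work caps deburr at shift 3.
deburr at shift 3 is achievable: deburr in shift 3; turn in shift 1; finish in shift 1; weld in shift 4; anneal in shift 1.

shift 3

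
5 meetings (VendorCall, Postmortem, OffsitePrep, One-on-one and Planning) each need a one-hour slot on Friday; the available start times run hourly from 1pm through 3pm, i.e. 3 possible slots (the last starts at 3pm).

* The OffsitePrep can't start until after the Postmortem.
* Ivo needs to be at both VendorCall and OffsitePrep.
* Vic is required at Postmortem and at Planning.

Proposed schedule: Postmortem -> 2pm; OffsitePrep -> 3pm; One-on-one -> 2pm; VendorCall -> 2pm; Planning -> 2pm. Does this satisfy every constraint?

Invalid. Vic is required at Postmortem and at Planning.

The OffsitePrep can't start until after the Postmortem — holds.
Vic is required at Postmortem and at Planning — violated.
Ivo needs to be at both VendorCall and OffsitePrep — holds.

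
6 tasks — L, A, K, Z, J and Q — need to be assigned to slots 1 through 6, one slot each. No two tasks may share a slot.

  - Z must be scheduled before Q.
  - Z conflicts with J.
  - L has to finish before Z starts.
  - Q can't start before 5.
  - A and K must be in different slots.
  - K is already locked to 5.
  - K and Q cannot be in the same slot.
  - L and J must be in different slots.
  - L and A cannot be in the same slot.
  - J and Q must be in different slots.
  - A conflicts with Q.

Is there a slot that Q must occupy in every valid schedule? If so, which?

Q's window is 5–6.
K is fixed at 5, and Q can't share a slot with K.
So Q must be 6.

6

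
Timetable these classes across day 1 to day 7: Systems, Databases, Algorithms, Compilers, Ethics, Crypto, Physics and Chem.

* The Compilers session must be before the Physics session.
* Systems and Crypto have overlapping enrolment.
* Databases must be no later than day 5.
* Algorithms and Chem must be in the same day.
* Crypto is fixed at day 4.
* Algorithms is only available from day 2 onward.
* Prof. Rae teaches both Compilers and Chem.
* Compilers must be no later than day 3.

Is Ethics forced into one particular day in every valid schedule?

No

Ethics can be day 1 (e.g. Physics=day 2; Ethics=day 1; Databases=day 1; Compilers=day 1; Systems=day 1; Algorithms=day 2; Chem=day 2; Crypto=day 4) or day 2 (e.g. Chem=day 2; Physics=day 2; Systems=day 1; Databases=day 1; Compilers=day 1; Crypto=day 4; Ethics=day 2; Algorithms=day 2).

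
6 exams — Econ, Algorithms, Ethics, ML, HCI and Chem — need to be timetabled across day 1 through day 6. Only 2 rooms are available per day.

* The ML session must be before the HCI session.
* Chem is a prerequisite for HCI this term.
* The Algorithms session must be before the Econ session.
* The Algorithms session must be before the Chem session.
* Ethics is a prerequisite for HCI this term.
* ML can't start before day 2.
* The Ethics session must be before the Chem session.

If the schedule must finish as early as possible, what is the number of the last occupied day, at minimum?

The precedence chain requires at least 3 distinct days.
With at most 2 per day and 6 exams, at least 3 days are needed.
3 works (last occupied day: day 3): for example HCI -> day 3; ML -> day 2; Econ -> day 3; Ethics -> day 1; Algorithms -> day 1; Chem -> day 2.

3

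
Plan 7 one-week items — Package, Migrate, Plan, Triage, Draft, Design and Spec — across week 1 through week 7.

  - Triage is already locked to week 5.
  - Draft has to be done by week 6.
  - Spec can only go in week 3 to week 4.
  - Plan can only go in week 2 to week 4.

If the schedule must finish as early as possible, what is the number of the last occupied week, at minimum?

week 5

Triage can't be placed before week 5, so the schedule must run through at least week 5.
5 works (last occupied week: week 5): for example Migrate -> week 1; Draft -> week 1; Package -> week 1; Spec -> week 3; Design -> week 1; Plan -> week 2; Triage -> week 5.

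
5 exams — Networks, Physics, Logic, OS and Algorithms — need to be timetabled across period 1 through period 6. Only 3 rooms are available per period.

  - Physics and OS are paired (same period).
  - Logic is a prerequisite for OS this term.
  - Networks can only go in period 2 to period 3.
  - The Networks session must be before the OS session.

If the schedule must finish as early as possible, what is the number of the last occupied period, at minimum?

The precedence chain requires at least 2 distinct periods.
With at most 3 per period and 5 exams, at least 2 periods are needed.
Propagating the time windows through the other constraints, Physics can't land before period 3, so the schedule must run through at least period 3.
3 works (last occupied period: period 3): for example Algorithms -> period 1; Networks -> period 2; Logic -> period 1; OS -> period 3; Physics -> period 3.

period 3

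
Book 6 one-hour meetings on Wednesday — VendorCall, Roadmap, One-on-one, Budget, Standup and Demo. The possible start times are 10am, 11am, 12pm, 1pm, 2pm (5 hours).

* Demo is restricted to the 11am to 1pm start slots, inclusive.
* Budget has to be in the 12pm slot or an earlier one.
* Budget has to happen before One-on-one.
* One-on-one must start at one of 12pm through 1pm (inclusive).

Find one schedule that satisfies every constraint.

VendorCall -> 10am, Roadmap -> 10am, One-on-one -> 12pm, Standup -> 10am, Budget -> 10am, Demo -> 11am

Checking: Budget(10am) before One-on-one(12pm); Budget=10am in [10am,12pm]; One-on-one=12pm in [12pm,1pm]; Demo=11am in [11am,1pm].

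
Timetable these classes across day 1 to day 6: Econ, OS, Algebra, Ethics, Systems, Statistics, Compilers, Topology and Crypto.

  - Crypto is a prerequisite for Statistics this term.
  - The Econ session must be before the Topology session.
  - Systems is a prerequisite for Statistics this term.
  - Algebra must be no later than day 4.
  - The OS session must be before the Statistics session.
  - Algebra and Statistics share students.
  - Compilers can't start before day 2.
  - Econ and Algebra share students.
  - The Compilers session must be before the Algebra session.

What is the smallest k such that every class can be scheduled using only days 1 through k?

3

The precedence chain requires at least 2 distinct days.
Propagating the time windows through the other constraints, Algebra can't land before day 3, so the schedule must run through at least day 3.
3 works (last occupied day: day 3): for example Topology in day 2, Econ in day 1, Crypto in day 1, Systems in day 1, OS in day 1, Statistics in day 2, Ethics in day 1, Compilers in day 2, Algebra in day 3.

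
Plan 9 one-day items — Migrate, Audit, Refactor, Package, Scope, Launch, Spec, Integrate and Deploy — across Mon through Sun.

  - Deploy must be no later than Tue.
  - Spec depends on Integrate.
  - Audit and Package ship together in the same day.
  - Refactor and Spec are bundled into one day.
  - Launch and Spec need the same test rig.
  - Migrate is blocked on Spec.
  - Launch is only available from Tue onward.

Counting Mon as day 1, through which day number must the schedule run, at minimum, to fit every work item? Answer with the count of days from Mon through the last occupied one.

3

The precedence chain requires at least 3 distinct days.
3 works (last occupied day: Wed): for example Deploy -> Mon; Scope -> Mon; Audit -> Mon; Launch -> Wed; Package -> Mon; Migrate -> Wed; Refactor -> Tue; Spec -> Tue; Integrate -> Mon.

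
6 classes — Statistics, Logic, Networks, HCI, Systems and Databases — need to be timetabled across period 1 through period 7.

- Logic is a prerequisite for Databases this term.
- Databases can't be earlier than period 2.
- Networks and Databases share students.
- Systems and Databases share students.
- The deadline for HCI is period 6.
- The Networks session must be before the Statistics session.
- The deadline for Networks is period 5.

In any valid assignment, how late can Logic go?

period 6

Downstream work caps Logic at period 6.
Logic at period 6 is achievable: Logic=period 6, Statistics=period 2, Databases=period 7, Networks=period 1, Systems=period 1, HCI=period 1.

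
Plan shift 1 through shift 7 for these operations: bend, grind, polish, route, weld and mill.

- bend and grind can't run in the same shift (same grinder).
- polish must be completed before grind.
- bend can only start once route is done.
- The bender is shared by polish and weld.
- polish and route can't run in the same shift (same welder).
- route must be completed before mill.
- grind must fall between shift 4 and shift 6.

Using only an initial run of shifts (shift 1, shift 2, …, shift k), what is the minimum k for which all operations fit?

The precedence chain requires at least 2 distinct shifts.
grind can't be placed before shift 4, so the schedule must run through at least shift 4.
4 works (last occupied shift: shift 4): for example bend -> shift 2, polish -> shift 2, weld -> shift 1, grind -> shift 4, route -> shift 1, mill -> shift 2.

4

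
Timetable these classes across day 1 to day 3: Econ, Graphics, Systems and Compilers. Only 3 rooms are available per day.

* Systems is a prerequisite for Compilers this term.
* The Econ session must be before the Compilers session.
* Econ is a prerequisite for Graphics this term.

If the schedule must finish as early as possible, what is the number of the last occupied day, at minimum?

day 2

The precedence chain requires at least 2 distinct days.
With at most 3 per day and 4 classes, at least 2 days are needed.
2 works (last occupied day: day 2): for example Compilers in day 2; Econ in day 1; Systems in day 1; Graphics in day 2.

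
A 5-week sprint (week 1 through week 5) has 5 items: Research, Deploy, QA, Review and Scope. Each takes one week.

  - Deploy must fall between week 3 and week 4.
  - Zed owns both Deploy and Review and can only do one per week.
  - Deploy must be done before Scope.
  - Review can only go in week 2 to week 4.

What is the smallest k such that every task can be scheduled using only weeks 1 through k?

4 weeks

The precedence chain requires at least 2 distinct weeks.
Propagating the time windows through the other constraints, Scope can't land before week 4, so the schedule must run through at least week 4.
4 works (last occupied week: week 4): for example Deploy=week 3; Review=week 2; QA=week 1; Research=week 1; Scope=week 4.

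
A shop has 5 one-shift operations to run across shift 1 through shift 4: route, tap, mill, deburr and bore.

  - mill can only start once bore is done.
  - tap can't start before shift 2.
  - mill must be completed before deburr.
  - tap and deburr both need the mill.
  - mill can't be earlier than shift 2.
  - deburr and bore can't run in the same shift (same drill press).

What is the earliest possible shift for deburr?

shift 3

Precedence pushes deburr to at least shift 3.
deburr at shift 3 is achievable: mill in shift 2, deburr in shift 3, bore in shift 1, tap in shift 2, route in shift 1.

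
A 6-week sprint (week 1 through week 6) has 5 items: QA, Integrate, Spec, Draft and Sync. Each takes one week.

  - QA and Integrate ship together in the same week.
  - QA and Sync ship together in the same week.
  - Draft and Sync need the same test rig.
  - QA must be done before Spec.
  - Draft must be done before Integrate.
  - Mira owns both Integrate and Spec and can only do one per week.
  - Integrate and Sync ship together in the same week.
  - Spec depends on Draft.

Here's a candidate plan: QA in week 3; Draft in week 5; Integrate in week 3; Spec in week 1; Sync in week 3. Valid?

Spec depends on Draft — violated.
Draft and Sync need the same test rig — holds.
Draft must be done before Integrate — violated.
QA and Sync ship together in the same week — holds.
QA must be done before Spec — violated.
Mira owns both Integrate and Spec and can only do one per week — holds.
QA and Integrate ship together in the same week — holds.
Integrate and Sync ship together in the same week — holds.

No. Spec depends on Draft is not satisfied.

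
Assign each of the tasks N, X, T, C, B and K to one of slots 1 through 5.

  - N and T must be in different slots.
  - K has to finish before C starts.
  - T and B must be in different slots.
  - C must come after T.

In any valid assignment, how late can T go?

Downstream work caps T at 4.
T at 4 is achievable: N=1; T=4; X=1; K=1; C=5; B=1.

4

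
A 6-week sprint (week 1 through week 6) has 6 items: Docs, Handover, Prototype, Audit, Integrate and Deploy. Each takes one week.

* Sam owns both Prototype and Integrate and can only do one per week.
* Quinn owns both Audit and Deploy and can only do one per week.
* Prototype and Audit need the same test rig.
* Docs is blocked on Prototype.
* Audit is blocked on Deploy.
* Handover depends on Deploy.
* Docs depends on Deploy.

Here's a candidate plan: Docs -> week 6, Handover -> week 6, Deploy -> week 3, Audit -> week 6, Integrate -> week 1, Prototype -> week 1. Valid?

No. Sam owns both Prototype and Integrate and can only do one per week is not satisfied.

Sam owns both Prototype and Integrate and can only do one per week — violated.
Docs is blocked on Prototype — holds.
Prototype and Audit need the same test rig — holds.
Docs depends on Deploy — holds.
Quinn owns both Audit and Deploy and can only do one per week — holds.
Audit is blocked on Deploy — holds.
Handover depends on Deploy — holds.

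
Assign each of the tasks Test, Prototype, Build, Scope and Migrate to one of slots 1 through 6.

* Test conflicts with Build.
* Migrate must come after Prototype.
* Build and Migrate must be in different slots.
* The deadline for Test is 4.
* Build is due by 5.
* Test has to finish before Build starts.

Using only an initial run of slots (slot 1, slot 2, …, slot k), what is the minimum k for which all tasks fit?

The precedence chain requires at least 2 distinct slots.
Could 2 slots be enough, i.e. nothing placed later than 2? No: Test's window within 2 slots is {1, 2}; Build's window within 2 slots is {1, 2}; Build must come after Test (at 1 or later) → {2}; Migrate must come after Prototype (at 1 or later) → {2}; Migrate can't share with Build (2) → nothing is left.
So 2 slots is not enough.
3 works (last occupied slot: 3): for example Test=1; Prototype=1; Migrate=3; Build=2; Scope=1.

3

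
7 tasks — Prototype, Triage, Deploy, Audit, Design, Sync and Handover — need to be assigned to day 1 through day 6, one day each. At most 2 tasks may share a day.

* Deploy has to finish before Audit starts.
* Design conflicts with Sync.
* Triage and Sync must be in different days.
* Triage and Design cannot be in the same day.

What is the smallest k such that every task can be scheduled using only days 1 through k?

4 days

The precedence chain requires at least 2 distinct days.
With at most 2 per day and 7 tasks, at least 4 days are needed.
4 works (last occupied day: day 4): for example Sync in day 4; Deploy in day 1; Triage in day 2; Audit in day 2; Handover in day 3; Design in day 3; Prototype in day 1.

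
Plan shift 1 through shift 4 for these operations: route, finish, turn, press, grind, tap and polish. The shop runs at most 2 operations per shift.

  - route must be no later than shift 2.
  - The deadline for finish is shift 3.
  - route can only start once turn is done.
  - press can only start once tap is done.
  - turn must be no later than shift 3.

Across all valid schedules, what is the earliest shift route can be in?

Precedence pushes route to at least shift 2; route's own window allows nothing later than shift 2.
route at shift 2 is achievable: press=shift 3; finish=shift 1; polish=shift 4; turn=shift 1; route=shift 2; grind=shift 3; tap=shift 2.

shift 2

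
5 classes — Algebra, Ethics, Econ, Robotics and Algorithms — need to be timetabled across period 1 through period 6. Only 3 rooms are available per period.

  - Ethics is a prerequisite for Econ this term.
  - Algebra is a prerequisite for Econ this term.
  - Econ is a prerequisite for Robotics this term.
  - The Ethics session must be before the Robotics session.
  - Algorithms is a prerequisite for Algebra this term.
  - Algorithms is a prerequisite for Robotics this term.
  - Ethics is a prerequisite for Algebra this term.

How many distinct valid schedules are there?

27

Splitting on Algebra: it can be period 2 (6), period 3 (12), period 4 (9). Listing each branch's schedules as (Ethics, Econ, Robotics, Algorithms) by period number:
Algebra=period 2: (1,3,4,1) (1,3,5,1) (1,3,6,1) (1,4,5,1) (1,4,6,1) (1,5,6,1) — 6.
Algebra=period 3: (1,4,5,1) (1,4,5,2) (1,4,6,1) (1,4,6,2) (1,5,6,1) (1,5,6,2) (2,4,5,1) (2,4,5,2) (2,4,6,1) (2,4,6,2) (2,5,6,1) (2,5,6,2) — 12.
Algebra=period 4: (1,5,6,1) (1,5,6,2) (1,5,6,3) (2,5,6,1) (2,5,6,2) (2,5,6,3) (3,5,6,1) (3,5,6,2) (3,5,6,3) — 9.
Summing: 6 + 12 + 9 = 27.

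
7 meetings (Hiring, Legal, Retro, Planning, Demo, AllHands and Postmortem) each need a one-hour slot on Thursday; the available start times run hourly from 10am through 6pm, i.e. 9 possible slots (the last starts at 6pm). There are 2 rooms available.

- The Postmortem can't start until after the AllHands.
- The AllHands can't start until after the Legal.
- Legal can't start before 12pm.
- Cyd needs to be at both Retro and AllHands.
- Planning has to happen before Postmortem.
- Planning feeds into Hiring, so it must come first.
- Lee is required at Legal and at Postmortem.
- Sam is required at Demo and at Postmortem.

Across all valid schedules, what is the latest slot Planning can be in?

Downstream work caps Planning at 5pm.
Planning at 5pm is achievable: AllHands -> 1pm; Retro -> 10am; Legal -> 12pm; Postmortem -> 6pm; Demo -> 10am; Hiring -> 6pm; Planning -> 5pm.

5pm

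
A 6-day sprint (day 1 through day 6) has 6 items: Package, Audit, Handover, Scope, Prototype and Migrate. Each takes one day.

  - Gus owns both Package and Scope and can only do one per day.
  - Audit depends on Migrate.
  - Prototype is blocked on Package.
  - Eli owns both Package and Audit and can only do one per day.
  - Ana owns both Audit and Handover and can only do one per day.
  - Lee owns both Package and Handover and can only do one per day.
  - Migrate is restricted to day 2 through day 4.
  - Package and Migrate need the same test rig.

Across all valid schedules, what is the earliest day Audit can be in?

day 3

Precedence pushes Audit to at least day 3.
Audit at day 3 is achievable: Handover in day 2; Audit in day 3; Scope in day 2; Package in day 1; Prototype in day 2; Migrate in day 2.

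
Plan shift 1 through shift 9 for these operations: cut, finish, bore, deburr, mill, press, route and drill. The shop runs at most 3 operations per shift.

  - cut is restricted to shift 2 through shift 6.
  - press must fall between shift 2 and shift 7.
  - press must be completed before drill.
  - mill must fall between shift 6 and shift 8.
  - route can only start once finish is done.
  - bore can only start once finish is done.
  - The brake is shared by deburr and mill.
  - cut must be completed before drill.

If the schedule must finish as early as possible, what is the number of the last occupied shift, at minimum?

shift 6

The precedence chain requires at least 2 distinct shifts.
With at most 3 per shift and 8 operations, at least 3 shifts are needed.
mill can't be placed before shift 6, so the schedule must run through at least shift 6.
6 works (last occupied shift: shift 6): for example bore=shift 2, mill=shift 6, finish=shift 1, route=shift 3, cut=shift 2, press=shift 2, drill=shift 3, deburr=shift 1.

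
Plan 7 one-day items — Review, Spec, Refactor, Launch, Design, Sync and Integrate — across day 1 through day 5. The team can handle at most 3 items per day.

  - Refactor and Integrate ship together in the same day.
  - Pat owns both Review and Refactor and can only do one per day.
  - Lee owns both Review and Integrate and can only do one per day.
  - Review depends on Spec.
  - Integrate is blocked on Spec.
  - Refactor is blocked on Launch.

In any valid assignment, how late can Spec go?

day 3

Downstream work caps Spec at day 4.
Spec at day 3 is achievable: Integrate=day 5, Refactor=day 5, Spec=day 3, Launch=day 1, Review=day 4, Design=day 1, Sync=day 1.
Nothing later works — the conflict and capacity constraints rule out every day after day 3.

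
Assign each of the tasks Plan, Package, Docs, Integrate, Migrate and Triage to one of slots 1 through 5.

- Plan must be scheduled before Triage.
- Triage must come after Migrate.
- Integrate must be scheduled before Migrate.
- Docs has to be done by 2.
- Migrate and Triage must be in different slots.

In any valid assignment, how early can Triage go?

Precedence pushes Triage to at least 3.
Triage at 3 is achievable: Package=1; Docs=1; Plan=1; Integrate=1; Migrate=2; Triage=3.

3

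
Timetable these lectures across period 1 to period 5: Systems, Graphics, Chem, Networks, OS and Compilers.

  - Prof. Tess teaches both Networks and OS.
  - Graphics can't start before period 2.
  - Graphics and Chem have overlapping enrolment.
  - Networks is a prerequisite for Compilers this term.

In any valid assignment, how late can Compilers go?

period 5

Precedence pushes Compilers to at least period 2.
Compilers at period 5 is achievable: OS -> period 2, Compilers -> period 5, Chem -> period 1, Systems -> period 1, Networks -> period 1, Graphics -> period 2.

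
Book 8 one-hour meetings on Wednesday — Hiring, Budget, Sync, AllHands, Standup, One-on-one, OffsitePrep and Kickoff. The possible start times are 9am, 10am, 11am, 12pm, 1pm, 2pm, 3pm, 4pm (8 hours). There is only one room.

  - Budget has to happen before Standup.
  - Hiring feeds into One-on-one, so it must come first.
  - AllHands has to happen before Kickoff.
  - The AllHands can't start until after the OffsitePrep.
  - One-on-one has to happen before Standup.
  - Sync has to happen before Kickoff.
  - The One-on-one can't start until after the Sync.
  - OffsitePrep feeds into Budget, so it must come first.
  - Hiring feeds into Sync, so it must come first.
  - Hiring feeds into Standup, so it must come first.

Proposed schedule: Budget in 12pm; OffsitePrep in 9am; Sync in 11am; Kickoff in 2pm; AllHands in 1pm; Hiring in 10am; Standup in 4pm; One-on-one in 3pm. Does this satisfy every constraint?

Valid

Hiring feeds into Standup, so it must come first — holds.
One-on-one has to happen before Standup — holds.
The AllHands can't start until after the OffsitePrep — holds.
Hiring feeds into Sync, so it must come first — holds.
Hiring feeds into One-on-one, so it must come first — holds.
Budget has to happen before Standup — holds.
The One-on-one can't start until after the Sync — holds.
There is only one room — holds.
OffsitePrep feeds into Budget, so it must come first — holds.
Sync has to happen before Kickoff — holds.
AllHands has to happen before Kickoff — holds.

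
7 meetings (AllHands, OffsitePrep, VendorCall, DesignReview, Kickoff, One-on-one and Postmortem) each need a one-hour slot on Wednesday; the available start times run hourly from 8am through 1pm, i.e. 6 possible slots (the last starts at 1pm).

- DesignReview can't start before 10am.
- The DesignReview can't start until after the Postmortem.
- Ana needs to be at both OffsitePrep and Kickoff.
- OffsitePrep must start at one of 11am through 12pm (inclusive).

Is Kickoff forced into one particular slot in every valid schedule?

Kickoff can be 8am (e.g. VendorCall in 8am; Kickoff in 8am; AllHands in 8am; OffsitePrep in 11am; Postmortem in 8am; One-on-one in 8am; DesignReview in 10am) or 9am (e.g. OffsitePrep -> 11am; Postmortem -> 8am; DesignReview -> 10am; AllHands -> 8am; VendorCall -> 8am; Kickoff -> 9am; One-on-one -> 8am).

No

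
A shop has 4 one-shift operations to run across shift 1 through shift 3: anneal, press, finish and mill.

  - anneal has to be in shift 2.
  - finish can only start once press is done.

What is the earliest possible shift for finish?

shift 2

Precedence pushes finish to at least shift 2.
finish at shift 2 is achievable: mill -> shift 1, anneal -> shift 2, finish -> shift 2, press -> shift 1.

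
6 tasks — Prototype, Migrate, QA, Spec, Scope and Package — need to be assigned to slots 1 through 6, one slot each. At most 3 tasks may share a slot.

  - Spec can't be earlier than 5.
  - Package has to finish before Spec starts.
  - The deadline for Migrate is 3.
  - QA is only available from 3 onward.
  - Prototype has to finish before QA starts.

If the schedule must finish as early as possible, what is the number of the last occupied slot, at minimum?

The precedence chain requires at least 2 distinct slots.
With at most 3 per slot and 6 tasks, at least 2 slots are needed.
Spec can't be placed before 5, so the schedule must run through at least slot 5.
5 works (last occupied slot: 5): for example Scope -> 2, Package -> 1, Spec -> 5, QA -> 3, Prototype -> 1, Migrate -> 1.

slot 5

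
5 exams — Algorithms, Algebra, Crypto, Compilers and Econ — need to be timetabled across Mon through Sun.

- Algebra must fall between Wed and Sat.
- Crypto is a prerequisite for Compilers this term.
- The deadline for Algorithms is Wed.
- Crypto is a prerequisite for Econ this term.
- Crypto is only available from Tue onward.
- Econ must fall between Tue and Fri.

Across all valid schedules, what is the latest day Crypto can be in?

Crypto is available from Tue; downstream work caps Crypto at Thu.
Crypto at Thu is achievable: Crypto=Thu, Algebra=Wed, Compilers=Fri, Algorithms=Mon, Econ=Fri.

Thu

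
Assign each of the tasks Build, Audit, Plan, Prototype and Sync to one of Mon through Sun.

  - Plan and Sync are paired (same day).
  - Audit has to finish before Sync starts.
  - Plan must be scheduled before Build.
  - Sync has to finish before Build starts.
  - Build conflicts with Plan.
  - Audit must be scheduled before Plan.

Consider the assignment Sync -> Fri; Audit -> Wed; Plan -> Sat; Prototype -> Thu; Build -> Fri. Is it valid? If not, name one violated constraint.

Audit has to finish before Sync starts — holds.
Build conflicts with Plan — holds.
Sync has to finish before Build starts — violated.
Plan and Sync are paired (same day) — violated.
Plan must be scheduled before Build — violated.
Audit must be scheduled before Plan — holds.

No — it violates: Plan must be scheduled before Build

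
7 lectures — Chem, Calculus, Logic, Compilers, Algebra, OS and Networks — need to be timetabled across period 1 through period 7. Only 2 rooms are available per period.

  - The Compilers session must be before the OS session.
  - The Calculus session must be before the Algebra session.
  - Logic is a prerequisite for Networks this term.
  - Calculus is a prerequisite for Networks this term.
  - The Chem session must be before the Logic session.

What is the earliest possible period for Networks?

period 3

Precedence pushes Networks to at least period 3.
Networks at period 3 is achievable: Logic in period 2, Networks in period 3, Algebra in period 3, Calculus in period 1, Compilers in period 2, Chem in period 1, OS in period 4.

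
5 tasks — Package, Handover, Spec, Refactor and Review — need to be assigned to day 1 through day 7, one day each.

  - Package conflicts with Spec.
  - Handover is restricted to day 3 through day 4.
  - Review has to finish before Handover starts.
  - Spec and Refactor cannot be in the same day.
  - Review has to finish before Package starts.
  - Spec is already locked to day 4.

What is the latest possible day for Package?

day 7

Precedence pushes Package to at least day 2.
Package at day 7 is achievable: Review -> day 1; Handover -> day 3; Refactor -> day 1; Package -> day 7; Spec -> day 4.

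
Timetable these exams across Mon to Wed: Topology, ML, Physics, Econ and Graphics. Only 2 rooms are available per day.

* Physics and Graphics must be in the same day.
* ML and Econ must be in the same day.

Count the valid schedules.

Splitting on Topology: it can be Mon (2), Tue (2), Wed (2). Listing each branch's schedules as (ML, Physics, Econ, Graphics):
Topology=Mon: (Tue,Wed,Tue,Wed) (Wed,Tue,Wed,Tue) — 2.
Topology=Tue: (Mon,Wed,Mon,Wed) (Wed,Mon,Wed,Mon) — 2.
Topology=Wed: (Mon,Tue,Mon,Tue) (Tue,Mon,Tue,Mon) — 2.
Summing: 2 + 2 + 2 = 6.

6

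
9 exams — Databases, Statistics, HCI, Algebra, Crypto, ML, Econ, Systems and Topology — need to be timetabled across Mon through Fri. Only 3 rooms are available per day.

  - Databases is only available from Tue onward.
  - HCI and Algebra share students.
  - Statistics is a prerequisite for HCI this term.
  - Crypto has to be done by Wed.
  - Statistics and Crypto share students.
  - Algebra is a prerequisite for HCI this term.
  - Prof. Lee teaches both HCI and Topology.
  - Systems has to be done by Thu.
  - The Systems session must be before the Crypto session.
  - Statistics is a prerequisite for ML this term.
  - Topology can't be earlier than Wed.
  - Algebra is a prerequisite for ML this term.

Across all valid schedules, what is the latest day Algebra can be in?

Downstream work caps Algebra at Thu.
Algebra at Thu is achievable: ML -> Fri, Econ -> Mon, Databases -> Tue, Topology -> Wed, Systems -> Mon, Crypto -> Tue, Statistics -> Mon, Algebra -> Thu, HCI -> Fri.

Thu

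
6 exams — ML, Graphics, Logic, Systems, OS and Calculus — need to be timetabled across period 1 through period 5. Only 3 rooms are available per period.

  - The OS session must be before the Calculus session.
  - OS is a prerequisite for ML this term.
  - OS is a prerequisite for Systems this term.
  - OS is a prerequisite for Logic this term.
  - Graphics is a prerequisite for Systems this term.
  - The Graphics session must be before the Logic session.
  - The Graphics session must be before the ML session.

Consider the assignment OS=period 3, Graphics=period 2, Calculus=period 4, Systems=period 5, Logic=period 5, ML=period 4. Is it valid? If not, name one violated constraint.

Only 3 rooms are available per period — holds.
Graphics is a prerequisite for Systems this term — holds.
The Graphics session must be before the ML session — holds.
The OS session must be before the Calculus session — holds.
OS is a prerequisite for ML this term — holds.
OS is a prerequisite for Systems this term — holds.
The Graphics session must be before the Logic session — holds.
OS is a prerequisite for Logic this term — holds.

Yes, all constraints hold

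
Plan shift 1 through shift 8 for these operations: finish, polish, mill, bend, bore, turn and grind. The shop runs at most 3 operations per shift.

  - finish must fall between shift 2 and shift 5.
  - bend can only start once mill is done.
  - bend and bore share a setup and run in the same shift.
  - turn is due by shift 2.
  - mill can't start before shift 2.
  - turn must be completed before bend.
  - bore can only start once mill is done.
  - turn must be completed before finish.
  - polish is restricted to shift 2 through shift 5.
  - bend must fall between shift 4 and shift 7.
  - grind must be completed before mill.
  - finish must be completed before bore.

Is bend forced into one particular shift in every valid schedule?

bend can be shift 4 (e.g. grind in shift 1; polish in shift 2; finish in shift 2; bore in shift 4; bend in shift 4; turn in shift 1; mill in shift 2) or shift 5 (e.g. turn -> shift 1, mill -> shift 2, bore -> shift 5, finish -> shift 2, polish -> shift 2, bend -> shift 5, grind -> shift 1).

No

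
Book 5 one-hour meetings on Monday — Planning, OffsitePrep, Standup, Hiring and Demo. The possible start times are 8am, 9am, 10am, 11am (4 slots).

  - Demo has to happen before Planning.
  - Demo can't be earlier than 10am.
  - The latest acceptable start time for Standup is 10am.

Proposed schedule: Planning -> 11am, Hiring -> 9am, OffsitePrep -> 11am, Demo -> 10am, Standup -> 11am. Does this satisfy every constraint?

No — it violates: The latest acceptable start time for Standup is 10am

Demo can't be earlier than 10am — holds.
Demo has to happen before Planning — holds.
The latest acceptable start time for Standup is 10am — violated.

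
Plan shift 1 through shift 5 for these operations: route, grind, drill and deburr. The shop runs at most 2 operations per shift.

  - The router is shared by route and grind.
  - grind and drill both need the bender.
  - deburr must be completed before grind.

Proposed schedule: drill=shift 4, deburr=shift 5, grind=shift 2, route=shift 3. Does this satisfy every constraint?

No — it violates: deburr must be completed before grind

The shop runs at most 2 operations per shift — holds.
deburr must be completed before grind — violated.
The router is shared by route and grind — holds.
grind and drill both need the bender — holds.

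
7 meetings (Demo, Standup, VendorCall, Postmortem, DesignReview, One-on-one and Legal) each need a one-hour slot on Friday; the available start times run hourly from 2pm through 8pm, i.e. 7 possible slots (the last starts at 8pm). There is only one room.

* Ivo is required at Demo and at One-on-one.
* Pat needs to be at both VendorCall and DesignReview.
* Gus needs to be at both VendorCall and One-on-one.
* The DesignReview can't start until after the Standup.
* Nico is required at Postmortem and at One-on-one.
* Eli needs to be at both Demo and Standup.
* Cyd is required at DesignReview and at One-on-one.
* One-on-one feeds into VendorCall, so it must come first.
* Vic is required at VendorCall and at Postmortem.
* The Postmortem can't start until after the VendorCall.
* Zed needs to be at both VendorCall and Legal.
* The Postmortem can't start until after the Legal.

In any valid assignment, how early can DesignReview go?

Precedence pushes DesignReview to at least 3pm.
DesignReview at 3pm is achievable: Postmortem -> 7pm, One-on-one -> 4pm, VendorCall -> 5pm, Legal -> 6pm, Standup -> 2pm, Demo -> 8pm, DesignReview -> 3pm.

3pm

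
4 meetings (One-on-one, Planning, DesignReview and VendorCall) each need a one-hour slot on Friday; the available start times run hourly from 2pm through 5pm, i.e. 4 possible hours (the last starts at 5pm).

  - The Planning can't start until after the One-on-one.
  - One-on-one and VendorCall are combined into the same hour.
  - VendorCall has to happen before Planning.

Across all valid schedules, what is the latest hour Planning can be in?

5pm

Precedence pushes Planning to at least 3pm.
Planning at 5pm is achievable: One-on-one in 2pm, Planning in 5pm, DesignReview in 2pm, VendorCall in 2pm.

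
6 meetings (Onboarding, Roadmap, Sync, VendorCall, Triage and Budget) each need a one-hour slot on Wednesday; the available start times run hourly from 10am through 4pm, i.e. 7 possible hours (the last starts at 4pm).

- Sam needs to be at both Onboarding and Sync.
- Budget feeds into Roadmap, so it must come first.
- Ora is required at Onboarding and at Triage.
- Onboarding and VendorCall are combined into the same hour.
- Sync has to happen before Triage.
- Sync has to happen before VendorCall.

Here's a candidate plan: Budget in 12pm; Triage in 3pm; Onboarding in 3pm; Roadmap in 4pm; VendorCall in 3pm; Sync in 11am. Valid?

Sync has to happen before VendorCall — holds.
Sam needs to be at both Onboarding and Sync — holds.
Sync has to happen before Triage — holds.
Onboarding and VendorCall are combined into the same hour — holds.
Ora is required at Onboarding and at Triage — violated.
Budget feeds into Roadmap, so it must come first — holds.

No — it violates: Ora is required at Onboarding and at Triage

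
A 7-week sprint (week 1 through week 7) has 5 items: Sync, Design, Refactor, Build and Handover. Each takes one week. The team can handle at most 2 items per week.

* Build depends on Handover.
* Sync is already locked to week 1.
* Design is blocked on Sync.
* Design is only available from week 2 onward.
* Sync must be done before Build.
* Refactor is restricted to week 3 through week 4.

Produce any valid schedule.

Sync in week 1; Design in week 2; Handover in week 1; Refactor in week 3; Build in week 2

Checking: Sync(week 1) before Design(week 2); Handover(week 1) before Build(week 2); Sync(week 1) before Build(week 2); Refactor=week 3 in [week 3,week 4]; Sync=week 1 in [week 1,week 1]; Design=week 2 in [week 2,week 7]; max 2 per week (cap 2).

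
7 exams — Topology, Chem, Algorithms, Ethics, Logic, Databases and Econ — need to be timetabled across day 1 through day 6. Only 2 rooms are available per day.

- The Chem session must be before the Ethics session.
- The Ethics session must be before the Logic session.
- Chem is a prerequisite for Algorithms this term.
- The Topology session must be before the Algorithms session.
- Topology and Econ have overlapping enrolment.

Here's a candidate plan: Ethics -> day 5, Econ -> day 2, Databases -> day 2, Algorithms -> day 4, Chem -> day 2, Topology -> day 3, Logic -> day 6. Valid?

No — it violates: Only 2 rooms are available per day

Chem is a prerequisite for Algorithms this term — holds.
The Ethics session must be before the Logic session — holds.
Topology and Econ have overlapping enrolment — holds.
The Topology session must be before the Algorithms session — holds.
Only 2 rooms are available per day — violated.
The Chem session must be before the Ethics session — holds.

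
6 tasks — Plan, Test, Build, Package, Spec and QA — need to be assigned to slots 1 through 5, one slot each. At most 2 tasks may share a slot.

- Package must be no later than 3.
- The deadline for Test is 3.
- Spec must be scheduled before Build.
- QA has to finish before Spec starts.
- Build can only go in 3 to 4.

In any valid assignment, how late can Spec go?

Precedence pushes Spec to at least 2; downstream work caps Spec at 3.
Spec at 3 is achievable: Test -> 1, QA -> 2, Spec -> 3, Package -> 1, Build -> 4, Plan -> 2.

3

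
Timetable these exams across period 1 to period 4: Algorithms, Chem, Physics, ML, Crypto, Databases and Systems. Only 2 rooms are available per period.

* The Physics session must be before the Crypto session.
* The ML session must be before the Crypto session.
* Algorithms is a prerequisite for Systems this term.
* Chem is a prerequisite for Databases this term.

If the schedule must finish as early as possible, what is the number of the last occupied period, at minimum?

The precedence chain requires at least 2 distinct periods.
With at most 2 per period and 7 exams, at least 4 periods are needed.
4 works (last occupied period: period 4): for example Algorithms -> period 2; Physics -> period 1; Databases -> period 4; Crypto -> period 2; ML -> period 1; Systems -> period 3; Chem -> period 3.

period 4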